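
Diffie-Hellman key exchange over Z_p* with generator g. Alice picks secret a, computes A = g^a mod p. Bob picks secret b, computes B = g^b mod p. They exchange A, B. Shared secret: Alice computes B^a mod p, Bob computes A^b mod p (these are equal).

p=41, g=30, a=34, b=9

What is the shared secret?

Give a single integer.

A = 30^34 mod 41  (bits of 34 = 100010)
  bit 0 = 1: r = r^2 * 30 mod 41 = 1^2 * 30 = 1*30 = 30
  bit 1 = 0: r = r^2 mod 41 = 30^2 = 39
  bit 2 = 0: r = r^2 mod 41 = 39^2 = 4
  bit 3 = 0: r = r^2 mod 41 = 4^2 = 16
  bit 4 = 1: r = r^2 * 30 mod 41 = 16^2 * 30 = 10*30 = 13
  bit 5 = 0: r = r^2 mod 41 = 13^2 = 5
  -> A = 5
B = 30^9 mod 41  (bits of 9 = 1001)
  bit 0 = 1: r = r^2 * 30 mod 41 = 1^2 * 30 = 1*30 = 30
  bit 1 = 0: r = r^2 mod 41 = 30^2 = 39
  bit 2 = 0: r = r^2 mod 41 = 39^2 = 4
  bit 3 = 1: r = r^2 * 30 mod 41 = 4^2 * 30 = 16*30 = 29
  -> B = 29
s = B^a = 29^34 mod 41  (bits of 34 = 100010)
  bit 0 = 1: r = r^2 * 29 mod 41 = 1^2 * 29 = 1*29 = 29
  bit 1 = 0: r = r^2 mod 41 = 29^2 = 21
  bit 2 = 0: r = r^2 mod 41 = 21^2 = 31
  bit 3 = 0: r = r^2 mod 41 = 31^2 = 18
  bit 4 = 1: r = r^2 * 29 mod 41 = 18^2 * 29 = 37*29 = 7
  bit 5 = 0: r = r^2 mod 41 = 7^2 = 8
  -> s = B^a = 8

Answer: 8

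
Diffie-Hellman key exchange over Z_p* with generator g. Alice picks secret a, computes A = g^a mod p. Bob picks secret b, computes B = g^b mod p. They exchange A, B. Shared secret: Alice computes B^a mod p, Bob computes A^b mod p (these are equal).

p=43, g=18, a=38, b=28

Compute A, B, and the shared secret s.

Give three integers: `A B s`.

Answer: 10 36 6

Derivation:
A = 18^38 mod 43  (bits of 38 = 100110)
  bit 0 = 1: r = r^2 * 18 mod 43 = 1^2 * 18 = 1*18 = 18
  bit 1 = 0: r = r^2 mod 43 = 18^2 = 23
  bit 2 = 0: r = r^2 mod 43 = 23^2 = 13
  bit 3 = 1: r = r^2 * 18 mod 43 = 13^2 * 18 = 40*18 = 32
  bit 4 = 1: r = r^2 * 18 mod 43 = 32^2 * 18 = 35*18 = 28
  bit 5 = 0: r = r^2 mod 43 = 28^2 = 10
  -> A = 10
B = 18^28 mod 43  (bits of 28 = 11100)
  bit 0 = 1: r = r^2 * 18 mod 43 = 1^2 * 18 = 1*18 = 18
  bit 1 = 1: r = r^2 * 18 mod 43 = 18^2 * 18 = 23*18 = 27
  bit 2 = 1: r = r^2 * 18 mod 43 = 27^2 * 18 = 41*18 = 7
  bit 3 = 0: r = r^2 mod 43 = 7^2 = 6
  bit 4 = 0: r = r^2 mod 43 = 6^2 = 36
  -> B = 36
s = B^a = 36^38 mod 43  (bits of 38 = 100110)
  bit 0 = 1: r = r^2 * 36 mod 43 = 1^2 * 36 = 1*36 = 36
  bit 1 = 0: r = r^2 mod 43 = 36^2 = 6
  bit 2 = 0: r = r^2 mod 43 = 6^2 = 36
  bit 3 = 1: r = r^2 * 36 mod 43 = 36^2 * 36 = 6*36 = 1
  bit 4 = 1: r = r^2 * 36 mod 43 = 1^2 * 36 = 1*36 = 36
  bit 5 = 0: r = r^2 mod 43 = 36^2 = 6
  -> s = B^a = 6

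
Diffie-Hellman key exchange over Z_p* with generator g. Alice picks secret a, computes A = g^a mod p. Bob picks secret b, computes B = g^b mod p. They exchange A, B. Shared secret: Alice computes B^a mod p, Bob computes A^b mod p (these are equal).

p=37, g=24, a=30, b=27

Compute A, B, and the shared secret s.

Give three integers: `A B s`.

A = 24^30 mod 37  (bits of 30 = 11110)
  bit 0 = 1: r = r^2 * 24 mod 37 = 1^2 * 24 = 1*24 = 24
  bit 1 = 1: r = r^2 * 24 mod 37 = 24^2 * 24 = 21*24 = 23
  bit 2 = 1: r = r^2 * 24 mod 37 = 23^2 * 24 = 11*24 = 5
  bit 3 = 1: r = r^2 * 24 mod 37 = 5^2 * 24 = 25*24 = 8
  bit 4 = 0: r = r^2 mod 37 = 8^2 = 27
  -> A = 27
B = 24^27 mod 37  (bits of 27 = 11011)
  bit 0 = 1: r = r^2 * 24 mod 37 = 1^2 * 24 = 1*24 = 24
  bit 1 = 1: r = r^2 * 24 mod 37 = 24^2 * 24 = 21*24 = 23
  bit 2 = 0: r = r^2 mod 37 = 23^2 = 11
  bit 3 = 1: r = r^2 * 24 mod 37 = 11^2 * 24 = 10*24 = 18
  bit 4 = 1: r = r^2 * 24 mod 37 = 18^2 * 24 = 28*24 = 6
  -> B = 6
s = B^a = 6^30 mod 37  (bits of 30 = 11110)
  bit 0 = 1: r = r^2 * 6 mod 37 = 1^2 * 6 = 1*6 = 6
  bit 1 = 1: r = r^2 * 6 mod 37 = 6^2 * 6 = 36*6 = 31
  bit 2 = 1: r = r^2 * 6 mod 37 = 31^2 * 6 = 36*6 = 31
  bit 3 = 1: r = r^2 * 6 mod 37 = 31^2 * 6 = 36*6 = 31
  bit 4 = 0: r = r^2 mod 37 = 31^2 = 36
  -> s = B^a = 36

Answer: 27 6 36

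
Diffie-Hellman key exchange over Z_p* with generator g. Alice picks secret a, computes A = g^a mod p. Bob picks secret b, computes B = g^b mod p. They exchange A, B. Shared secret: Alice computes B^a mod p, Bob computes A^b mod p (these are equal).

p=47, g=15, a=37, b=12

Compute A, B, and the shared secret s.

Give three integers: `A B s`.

Answer: 45 28 7

Derivation:
A = 15^37 mod 47  (bits of 37 = 100101)
  bit 0 = 1: r = r^2 * 15 mod 47 = 1^2 * 15 = 1*15 = 15
  bit 1 = 0: r = r^2 mod 47 = 15^2 = 37
  bit 2 = 0: r = r^2 mod 47 = 37^2 = 6
  bit 3 = 1: r = r^2 * 15 mod 47 = 6^2 * 15 = 36*15 = 23
  bit 4 = 0: r = r^2 mod 47 = 23^2 = 12
  bit 5 = 1: r = r^2 * 15 mod 47 = 12^2 * 15 = 3*15 = 45
  -> A = 45
B = 15^12 mod 47  (bits of 12 = 1100)
  bit 0 = 1: r = r^2 * 15 mod 47 = 1^2 * 15 = 1*15 = 15
  bit 1 = 1: r = r^2 * 15 mod 47 = 15^2 * 15 = 37*15 = 38
  bit 2 = 0: r = r^2 mod 47 = 38^2 = 34
  bit 3 = 0: r = r^2 mod 47 = 34^2 = 28
  -> B = 28
s = B^a = 28^37 mod 47  (bits of 37 = 100101)
  bit 0 = 1: r = r^2 * 28 mod 47 = 1^2 * 28 = 1*28 = 28
  bit 1 = 0: r = r^2 mod 47 = 28^2 = 32
  bit 2 = 0: r = r^2 mod 47 = 32^2 = 37
  bit 3 = 1: r = r^2 * 28 mod 47 = 37^2 * 28 = 6*28 = 27
  bit 4 = 0: r = r^2 mod 47 = 27^2 = 24
  bit 5 = 1: r = r^2 * 28 mod 47 = 24^2 * 28 = 12*28 = 7
  -> s = B^a = 7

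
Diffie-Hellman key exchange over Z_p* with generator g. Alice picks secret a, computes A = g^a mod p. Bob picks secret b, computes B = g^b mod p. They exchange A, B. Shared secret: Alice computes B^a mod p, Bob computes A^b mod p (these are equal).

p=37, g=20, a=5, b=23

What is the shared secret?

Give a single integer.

A = 20^5 mod 37  (bits of 5 = 101)
  bit 0 = 1: r = r^2 * 20 mod 37 = 1^2 * 20 = 1*20 = 20
  bit 1 = 0: r = r^2 mod 37 = 20^2 = 30
  bit 2 = 1: r = r^2 * 20 mod 37 = 30^2 * 20 = 12*20 = 18
  -> A = 18
B = 20^23 mod 37  (bits of 23 = 10111)
  bit 0 = 1: r = r^2 * 20 mod 37 = 1^2 * 20 = 1*20 = 20
  bit 1 = 0: r = r^2 mod 37 = 20^2 = 30
  bit 2 = 1: r = r^2 * 20 mod 37 = 30^2 * 20 = 12*20 = 18
  bit 3 = 1: r = r^2 * 20 mod 37 = 18^2 * 20 = 28*20 = 5
  bit 4 = 1: r = r^2 * 20 mod 37 = 5^2 * 20 = 25*20 = 19
  -> B = 19
s = B^a = 19^5 mod 37  (bits of 5 = 101)
  bit 0 = 1: r = r^2 * 19 mod 37 = 1^2 * 19 = 1*19 = 19
  bit 1 = 0: r = r^2 mod 37 = 19^2 = 28
  bit 2 = 1: r = r^2 * 19 mod 37 = 28^2 * 19 = 7*19 = 22
  -> s = B^a = 22

Answer: 22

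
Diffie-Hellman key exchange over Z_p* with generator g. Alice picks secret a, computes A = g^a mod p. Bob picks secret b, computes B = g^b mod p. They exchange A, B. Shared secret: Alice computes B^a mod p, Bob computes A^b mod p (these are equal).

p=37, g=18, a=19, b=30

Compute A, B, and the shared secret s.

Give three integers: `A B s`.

A = 18^19 mod 37  (bits of 19 = 10011)
  bit 0 = 1: r = r^2 * 18 mod 37 = 1^2 * 18 = 1*18 = 18
  bit 1 = 0: r = r^2 mod 37 = 18^2 = 28
  bit 2 = 0: r = r^2 mod 37 = 28^2 = 7
  bit 3 = 1: r = r^2 * 18 mod 37 = 7^2 * 18 = 12*18 = 31
  bit 4 = 1: r = r^2 * 18 mod 37 = 31^2 * 18 = 36*18 = 19
  -> A = 19
B = 18^30 mod 37  (bits of 30 = 11110)
  bit 0 = 1: r = r^2 * 18 mod 37 = 1^2 * 18 = 1*18 = 18
  bit 1 = 1: r = r^2 * 18 mod 37 = 18^2 * 18 = 28*18 = 23
  bit 2 = 1: r = r^2 * 18 mod 37 = 23^2 * 18 = 11*18 = 13
  bit 3 = 1: r = r^2 * 18 mod 37 = 13^2 * 18 = 21*18 = 8
  bit 4 = 0: r = r^2 mod 37 = 8^2 = 27
  -> B = 27
s = B^a = 27^19 mod 37  (bits of 19 = 10011)
  bit 0 = 1: r = r^2 * 27 mod 37 = 1^2 * 27 = 1*27 = 27
  bit 1 = 0: r = r^2 mod 37 = 27^2 = 26
  bit 2 = 0: r = r^2 mod 37 = 26^2 = 10
  bit 3 = 1: r = r^2 * 27 mod 37 = 10^2 * 27 = 26*27 = 36
  bit 4 = 1: r = r^2 * 27 mod 37 = 36^2 * 27 = 1*27 = 27
  -> s = B^a = 27

Answer: 19 27 27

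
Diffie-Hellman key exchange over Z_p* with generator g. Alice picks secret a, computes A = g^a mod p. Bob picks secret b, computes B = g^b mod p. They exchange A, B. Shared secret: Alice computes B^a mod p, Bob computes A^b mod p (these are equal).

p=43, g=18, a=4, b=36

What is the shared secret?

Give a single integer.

Answer: 35

Derivation:
A = 18^4 mod 43  (bits of 4 = 100)
  bit 0 = 1: r = r^2 * 18 mod 43 = 1^2 * 18 = 1*18 = 18
  bit 1 = 0: r = r^2 mod 43 = 18^2 = 23
  bit 2 = 0: r = r^2 mod 43 = 23^2 = 13
  -> A = 13
B = 18^36 mod 43  (bits of 36 = 100100)
  bit 0 = 1: r = r^2 * 18 mod 43 = 1^2 * 18 = 1*18 = 18
  bit 1 = 0: r = r^2 mod 43 = 18^2 = 23
  bit 2 = 0: r = r^2 mod 43 = 23^2 = 13
  bit 3 = 1: r = r^2 * 18 mod 43 = 13^2 * 18 = 40*18 = 32
  bit 4 = 0: r = r^2 mod 43 = 32^2 = 35
  bit 5 = 0: r = r^2 mod 43 = 35^2 = 21
  -> B = 21
s = B^a = 21^4 mod 43  (bits of 4 = 100)
  bit 0 = 1: r = r^2 * 21 mod 43 = 1^2 * 21 = 1*21 = 21
  bit 1 = 0: r = r^2 mod 43 = 21^2 = 11
  bit 2 = 0: r = r^2 mod 43 = 11^2 = 35
  -> s = B^a = 35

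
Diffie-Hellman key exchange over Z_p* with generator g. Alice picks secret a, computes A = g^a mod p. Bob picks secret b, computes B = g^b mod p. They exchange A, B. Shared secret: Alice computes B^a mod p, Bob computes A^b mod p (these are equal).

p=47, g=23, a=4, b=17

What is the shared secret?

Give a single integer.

A = 23^4 mod 47  (bits of 4 = 100)
  bit 0 = 1: r = r^2 * 23 mod 47 = 1^2 * 23 = 1*23 = 23
  bit 1 = 0: r = r^2 mod 47 = 23^2 = 12
  bit 2 = 0: r = r^2 mod 47 = 12^2 = 3
  -> A = 3
B = 23^17 mod 47  (bits of 17 = 10001)
  bit 0 = 1: r = r^2 * 23 mod 47 = 1^2 * 23 = 1*23 = 23
  bit 1 = 0: r = r^2 mod 47 = 23^2 = 12
  bit 2 = 0: r = r^2 mod 47 = 12^2 = 3
  bit 3 = 0: r = r^2 mod 47 = 3^2 = 9
  bit 4 = 1: r = r^2 * 23 mod 47 = 9^2 * 23 = 34*23 = 30
  -> B = 30
s = B^a = 30^4 mod 47  (bits of 4 = 100)
  bit 0 = 1: r = r^2 * 30 mod 47 = 1^2 * 30 = 1*30 = 30
  bit 1 = 0: r = r^2 mod 47 = 30^2 = 7
  bit 2 = 0: r = r^2 mod 47 = 7^2 = 2
  -> s = B^a = 2

Answer: 2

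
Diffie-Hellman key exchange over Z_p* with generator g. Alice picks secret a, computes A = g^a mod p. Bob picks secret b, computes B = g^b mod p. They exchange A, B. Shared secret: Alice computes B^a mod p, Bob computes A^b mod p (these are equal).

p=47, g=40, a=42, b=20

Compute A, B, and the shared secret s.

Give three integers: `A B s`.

A = 40^42 mod 47  (bits of 42 = 101010)
  bit 0 = 1: r = r^2 * 40 mod 47 = 1^2 * 40 = 1*40 = 40
  bit 1 = 0: r = r^2 mod 47 = 40^2 = 2
  bit 2 = 1: r = r^2 * 40 mod 47 = 2^2 * 40 = 4*40 = 19
  bit 3 = 0: r = r^2 mod 47 = 19^2 = 32
  bit 4 = 1: r = r^2 * 40 mod 47 = 32^2 * 40 = 37*40 = 23
  bit 5 = 0: r = r^2 mod 47 = 23^2 = 12
  -> A = 12
B = 40^20 mod 47  (bits of 20 = 10100)
  bit 0 = 1: r = r^2 * 40 mod 47 = 1^2 * 40 = 1*40 = 40
  bit 1 = 0: r = r^2 mod 47 = 40^2 = 2
  bit 2 = 1: r = r^2 * 40 mod 47 = 2^2 * 40 = 4*40 = 19
  bit 3 = 0: r = r^2 mod 47 = 19^2 = 32
  bit 4 = 0: r = r^2 mod 47 = 32^2 = 37
  -> B = 37
s = B^a = 37^42 mod 47  (bits of 42 = 101010)
  bit 0 = 1: r = r^2 * 37 mod 47 = 1^2 * 37 = 1*37 = 37
  bit 1 = 0: r = r^2 mod 47 = 37^2 = 6
  bit 2 = 1: r = r^2 * 37 mod 47 = 6^2 * 37 = 36*37 = 16
  bit 3 = 0: r = r^2 mod 47 = 16^2 = 21
  bit 4 = 1: r = r^2 * 37 mod 47 = 21^2 * 37 = 18*37 = 8
  bit 5 = 0: r = r^2 mod 47 = 8^2 = 17
  -> s = B^a = 17

Answer: 12 37 17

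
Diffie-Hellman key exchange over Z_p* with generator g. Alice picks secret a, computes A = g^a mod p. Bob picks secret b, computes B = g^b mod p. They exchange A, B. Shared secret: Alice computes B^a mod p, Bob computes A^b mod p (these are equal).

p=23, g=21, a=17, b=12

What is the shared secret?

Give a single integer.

Answer: 18

Derivation:
A = 21^17 mod 23  (bits of 17 = 10001)
  bit 0 = 1: r = r^2 * 21 mod 23 = 1^2 * 21 = 1*21 = 21
  bit 1 = 0: r = r^2 mod 23 = 21^2 = 4
  bit 2 = 0: r = r^2 mod 23 = 4^2 = 16
  bit 3 = 0: r = r^2 mod 23 = 16^2 = 3
  bit 4 = 1: r = r^2 * 21 mod 23 = 3^2 * 21 = 9*21 = 5
  -> A = 5
B = 21^12 mod 23  (bits of 12 = 1100)
  bit 0 = 1: r = r^2 * 21 mod 23 = 1^2 * 21 = 1*21 = 21
  bit 1 = 1: r = r^2 * 21 mod 23 = 21^2 * 21 = 4*21 = 15
  bit 2 = 0: r = r^2 mod 23 = 15^2 = 18
  bit 3 = 0: r = r^2 mod 23 = 18^2 = 2
  -> B = 2
s = B^a = 2^17 mod 23  (bits of 17 = 10001)
  bit 0 = 1: r = r^2 * 2 mod 23 = 1^2 * 2 = 1*2 = 2
  bit 1 = 0: r = r^2 mod 23 = 2^2 = 4
  bit 2 = 0: r = r^2 mod 23 = 4^2 = 16
  bit 3 = 0: r = r^2 mod 23 = 16^2 = 3
  bit 4 = 1: r = r^2 * 2 mod 23 = 3^2 * 2 = 9*2 = 18
  -> s = B^a = 18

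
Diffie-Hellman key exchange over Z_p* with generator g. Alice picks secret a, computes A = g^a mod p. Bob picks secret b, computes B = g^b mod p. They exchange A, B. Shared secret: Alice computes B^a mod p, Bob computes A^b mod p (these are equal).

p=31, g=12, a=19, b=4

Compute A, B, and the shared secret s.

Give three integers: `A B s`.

Answer: 3 28 19

Derivation:
A = 12^19 mod 31  (bits of 19 = 10011)
  bit 0 = 1: r = r^2 * 12 mod 31 = 1^2 * 12 = 1*12 = 12
  bit 1 = 0: r = r^2 mod 31 = 12^2 = 20
  bit 2 = 0: r = r^2 mod 31 = 20^2 = 28
  bit 3 = 1: r = r^2 * 12 mod 31 = 28^2 * 12 = 9*12 = 15
  bit 4 = 1: r = r^2 * 12 mod 31 = 15^2 * 12 = 8*12 = 3
  -> A = 3
B = 12^4 mod 31  (bits of 4 = 100)
  bit 0 = 1: r = r^2 * 12 mod 31 = 1^2 * 12 = 1*12 = 12
  bit 1 = 0: r = r^2 mod 31 = 12^2 = 20
  bit 2 = 0: r = r^2 mod 31 = 20^2 = 28
  -> B = 28
s = B^a = 28^19 mod 31  (bits of 19 = 10011)
  bit 0 = 1: r = r^2 * 28 mod 31 = 1^2 * 28 = 1*28 = 28
  bit 1 = 0: r = r^2 mod 31 = 28^2 = 9
  bit 2 = 0: r = r^2 mod 31 = 9^2 = 19
  bit 3 = 1: r = r^2 * 28 mod 31 = 19^2 * 28 = 20*28 = 2
  bit 4 = 1: r = r^2 * 28 mod 31 = 2^2 * 28 = 4*28 = 19
  -> s = B^a = 19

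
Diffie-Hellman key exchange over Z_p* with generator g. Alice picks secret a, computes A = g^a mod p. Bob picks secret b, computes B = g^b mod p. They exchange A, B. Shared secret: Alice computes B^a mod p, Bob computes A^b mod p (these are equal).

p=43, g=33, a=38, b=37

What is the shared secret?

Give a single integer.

Answer: 13

Derivation:
A = 33^38 mod 43  (bits of 38 = 100110)
  bit 0 = 1: r = r^2 * 33 mod 43 = 1^2 * 33 = 1*33 = 33
  bit 1 = 0: r = r^2 mod 43 = 33^2 = 14
  bit 2 = 0: r = r^2 mod 43 = 14^2 = 24
  bit 3 = 1: r = r^2 * 33 mod 43 = 24^2 * 33 = 17*33 = 2
  bit 4 = 1: r = r^2 * 33 mod 43 = 2^2 * 33 = 4*33 = 3
  bit 5 = 0: r = r^2 mod 43 = 3^2 = 9
  -> A = 9
B = 33^37 mod 43  (bits of 37 = 100101)
  bit 0 = 1: r = r^2 * 33 mod 43 = 1^2 * 33 = 1*33 = 33
  bit 1 = 0: r = r^2 mod 43 = 33^2 = 14
  bit 2 = 0: r = r^2 mod 43 = 14^2 = 24
  bit 3 = 1: r = r^2 * 33 mod 43 = 24^2 * 33 = 17*33 = 2
  bit 4 = 0: r = r^2 mod 43 = 2^2 = 4
  bit 5 = 1: r = r^2 * 33 mod 43 = 4^2 * 33 = 16*33 = 12
  -> B = 12
s = B^a = 12^38 mod 43  (bits of 38 = 100110)
  bit 0 = 1: r = r^2 * 12 mod 43 = 1^2 * 12 = 1*12 = 12
  bit 1 = 0: r = r^2 mod 43 = 12^2 = 15
  bit 2 = 0: r = r^2 mod 43 = 15^2 = 10
  bit 3 = 1: r = r^2 * 12 mod 43 = 10^2 * 12 = 14*12 = 39
  bit 4 = 1: r = r^2 * 12 mod 43 = 39^2 * 12 = 16*12 = 20
  bit 5 = 0: r = r^2 mod 43 = 20^2 = 13
  -> s = B^a = 13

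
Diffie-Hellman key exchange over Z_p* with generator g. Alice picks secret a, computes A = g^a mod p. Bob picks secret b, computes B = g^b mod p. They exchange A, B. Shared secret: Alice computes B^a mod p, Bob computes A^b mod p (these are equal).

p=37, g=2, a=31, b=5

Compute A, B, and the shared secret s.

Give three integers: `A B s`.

Answer: 22 32 13

Derivation:
A = 2^31 mod 37  (bits of 31 = 11111)
  bit 0 = 1: r = r^2 * 2 mod 37 = 1^2 * 2 = 1*2 = 2
  bit 1 = 1: r = r^2 * 2 mod 37 = 2^2 * 2 = 4*2 = 8
  bit 2 = 1: r = r^2 * 2 mod 37 = 8^2 * 2 = 27*2 = 17
  bit 3 = 1: r = r^2 * 2 mod 37 = 17^2 * 2 = 30*2 = 23
  bit 4 = 1: r = r^2 * 2 mod 37 = 23^2 * 2 = 11*2 = 22
  -> A = 22
B = 2^5 mod 37  (bits of 5 = 101)
  bit 0 = 1: r = r^2 * 2 mod 37 = 1^2 * 2 = 1*2 = 2
  bit 1 = 0: r = r^2 mod 37 = 2^2 = 4
  bit 2 = 1: r = r^2 * 2 mod 37 = 4^2 * 2 = 16*2 = 32
  -> B = 32
s = B^a = 32^31 mod 37  (bits of 31 = 11111)
  bit 0 = 1: r = r^2 * 32 mod 37 = 1^2 * 32 = 1*32 = 32
  bit 1 = 1: r = r^2 * 32 mod 37 = 32^2 * 32 = 25*32 = 23
  bit 2 = 1: r = r^2 * 32 mod 37 = 23^2 * 32 = 11*32 = 19
  bit 3 = 1: r = r^2 * 32 mod 37 = 19^2 * 32 = 28*32 = 8
  bit 4 = 1: r = r^2 * 32 mod 37 = 8^2 * 32 = 27*32 = 13
  -> s = B^a = 13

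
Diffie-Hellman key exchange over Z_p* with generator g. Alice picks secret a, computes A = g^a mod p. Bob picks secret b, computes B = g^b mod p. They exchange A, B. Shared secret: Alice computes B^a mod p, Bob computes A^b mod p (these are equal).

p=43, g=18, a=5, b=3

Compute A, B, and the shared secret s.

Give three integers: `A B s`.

Answer: 19 27 22

Derivation:
A = 18^5 mod 43  (bits of 5 = 101)
  bit 0 = 1: r = r^2 * 18 mod 43 = 1^2 * 18 = 1*18 = 18
  bit 1 = 0: r = r^2 mod 43 = 18^2 = 23
  bit 2 = 1: r = r^2 * 18 mod 43 = 23^2 * 18 = 13*18 = 19
  -> A = 19
B = 18^3 mod 43  (bits of 3 = 11)
  bit 0 = 1: r = r^2 * 18 mod 43 = 1^2 * 18 = 1*18 = 18
  bit 1 = 1: r = r^2 * 18 mod 43 = 18^2 * 18 = 23*18 = 27
  -> B = 27
s = B^a = 27^5 mod 43  (bits of 5 = 101)
  bit 0 = 1: r = r^2 * 27 mod 43 = 1^2 * 27 = 1*27 = 27
  bit 1 = 0: r = r^2 mod 43 = 27^2 = 41
  bit 2 = 1: r = r^2 * 27 mod 43 = 41^2 * 27 = 4*27 = 22
  -> s = B^a = 22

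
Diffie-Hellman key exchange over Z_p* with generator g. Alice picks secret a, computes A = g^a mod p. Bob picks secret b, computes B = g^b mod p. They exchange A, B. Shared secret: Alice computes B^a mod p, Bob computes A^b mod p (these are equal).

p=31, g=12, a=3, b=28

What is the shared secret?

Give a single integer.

A = 12^3 mod 31  (bits of 3 = 11)
  bit 0 = 1: r = r^2 * 12 mod 31 = 1^2 * 12 = 1*12 = 12
  bit 1 = 1: r = r^2 * 12 mod 31 = 12^2 * 12 = 20*12 = 23
  -> A = 23
B = 12^28 mod 31  (bits of 28 = 11100)
  bit 0 = 1: r = r^2 * 12 mod 31 = 1^2 * 12 = 1*12 = 12
  bit 1 = 1: r = r^2 * 12 mod 31 = 12^2 * 12 = 20*12 = 23
  bit 2 = 1: r = r^2 * 12 mod 31 = 23^2 * 12 = 2*12 = 24
  bit 3 = 0: r = r^2 mod 31 = 24^2 = 18
  bit 4 = 0: r = r^2 mod 31 = 18^2 = 14
  -> B = 14
s = B^a = 14^3 mod 31  (bits of 3 = 11)
  bit 0 = 1: r = r^2 * 14 mod 31 = 1^2 * 14 = 1*14 = 14
  bit 1 = 1: r = r^2 * 14 mod 31 = 14^2 * 14 = 10*14 = 16
  -> s = B^a = 16

Answer: 16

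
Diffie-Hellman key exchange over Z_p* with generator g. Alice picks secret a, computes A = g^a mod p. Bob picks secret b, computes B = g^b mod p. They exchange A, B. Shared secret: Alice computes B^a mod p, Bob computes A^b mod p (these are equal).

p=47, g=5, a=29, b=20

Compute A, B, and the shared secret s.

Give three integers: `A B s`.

Answer: 26 3 24

Derivation:
A = 5^29 mod 47  (bits of 29 = 11101)
  bit 0 = 1: r = r^2 * 5 mod 47 = 1^2 * 5 = 1*5 = 5
  bit 1 = 1: r = r^2 * 5 mod 47 = 5^2 * 5 = 25*5 = 31
  bit 2 = 1: r = r^2 * 5 mod 47 = 31^2 * 5 = 21*5 = 11
  bit 3 = 0: r = r^2 mod 47 = 11^2 = 27
  bit 4 = 1: r = r^2 * 5 mod 47 = 27^2 * 5 = 24*5 = 26
  -> A = 26
B = 5^20 mod 47  (bits of 20 = 10100)
  bit 0 = 1: r = r^2 * 5 mod 47 = 1^2 * 5 = 1*5 = 5
  bit 1 = 0: r = r^2 mod 47 = 5^2 = 25
  bit 2 = 1: r = r^2 * 5 mod 47 = 25^2 * 5 = 14*5 = 23
  bit 3 = 0: r = r^2 mod 47 = 23^2 = 12
  bit 4 = 0: r = r^2 mod 47 = 12^2 = 3
  -> B = 3
s = B^a = 3^29 mod 47  (bits of 29 = 11101)
  bit 0 = 1: r = r^2 * 3 mod 47 = 1^2 * 3 = 1*3 = 3
  bit 1 = 1: r = r^2 * 3 mod 47 = 3^2 * 3 = 9*3 = 27
  bit 2 = 1: r = r^2 * 3 mod 47 = 27^2 * 3 = 24*3 = 25
  bit 3 = 0: r = r^2 mod 47 = 25^2 = 14
  bit 4 = 1: r = r^2 * 3 mod 47 = 14^2 * 3 = 8*3 = 24
  -> s = B^a = 24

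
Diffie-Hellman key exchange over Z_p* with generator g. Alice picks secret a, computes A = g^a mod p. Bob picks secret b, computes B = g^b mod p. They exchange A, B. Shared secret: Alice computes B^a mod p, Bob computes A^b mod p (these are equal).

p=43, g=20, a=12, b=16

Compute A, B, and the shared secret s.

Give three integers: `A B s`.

A = 20^12 mod 43  (bits of 12 = 1100)
  bit 0 = 1: r = r^2 * 20 mod 43 = 1^2 * 20 = 1*20 = 20
  bit 1 = 1: r = r^2 * 20 mod 43 = 20^2 * 20 = 13*20 = 2
  bit 2 = 0: r = r^2 mod 43 = 2^2 = 4
  bit 3 = 0: r = r^2 mod 43 = 4^2 = 16
  -> A = 16
B = 20^16 mod 43  (bits of 16 = 10000)
  bit 0 = 1: r = r^2 * 20 mod 43 = 1^2 * 20 = 1*20 = 20
  bit 1 = 0: r = r^2 mod 43 = 20^2 = 13
  bit 2 = 0: r = r^2 mod 43 = 13^2 = 40
  bit 3 = 0: r = r^2 mod 43 = 40^2 = 9
  bit 4 = 0: r = r^2 mod 43 = 9^2 = 38
  -> B = 38
s = B^a = 38^12 mod 43  (bits of 12 = 1100)
  bit 0 = 1: r = r^2 * 38 mod 43 = 1^2 * 38 = 1*38 = 38
  bit 1 = 1: r = r^2 * 38 mod 43 = 38^2 * 38 = 25*38 = 4
  bit 2 = 0: r = r^2 mod 43 = 4^2 = 16
  bit 3 = 0: r = r^2 mod 43 = 16^2 = 41
  -> s = B^a = 41

Answer: 16 38 41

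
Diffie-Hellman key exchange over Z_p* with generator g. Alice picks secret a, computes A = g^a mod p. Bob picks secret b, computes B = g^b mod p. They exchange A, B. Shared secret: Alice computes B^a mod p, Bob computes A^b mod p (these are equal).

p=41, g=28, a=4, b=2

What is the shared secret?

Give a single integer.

Answer: 10

Derivation:
A = 28^4 mod 41  (bits of 4 = 100)
  bit 0 = 1: r = r^2 * 28 mod 41 = 1^2 * 28 = 1*28 = 28
  bit 1 = 0: r = r^2 mod 41 = 28^2 = 5
  bit 2 = 0: r = r^2 mod 41 = 5^2 = 25
  -> A = 25
B = 28^2 mod 41  (bits of 2 = 10)
  bit 0 = 1: r = r^2 * 28 mod 41 = 1^2 * 28 = 1*28 = 28
  bit 1 = 0: r = r^2 mod 41 = 28^2 = 5
  -> B = 5
s = B^a = 5^4 mod 41  (bits of 4 = 100)
  bit 0 = 1: r = r^2 * 5 mod 41 = 1^2 * 5 = 1*5 = 5
  bit 1 = 0: r = r^2 mod 41 = 5^2 = 25
  bit 2 = 0: r = r^2 mod 41 = 25^2 = 10
  -> s = B^a = 10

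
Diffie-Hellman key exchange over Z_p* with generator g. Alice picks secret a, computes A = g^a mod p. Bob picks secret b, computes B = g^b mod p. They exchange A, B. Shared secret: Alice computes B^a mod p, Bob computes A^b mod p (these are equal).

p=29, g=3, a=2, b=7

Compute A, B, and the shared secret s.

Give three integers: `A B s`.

A = 3^2 mod 29  (bits of 2 = 10)
  bit 0 = 1: r = r^2 * 3 mod 29 = 1^2 * 3 = 1*3 = 3
  bit 1 = 0: r = r^2 mod 29 = 3^2 = 9
  -> A = 9
B = 3^7 mod 29  (bits of 7 = 111)
  bit 0 = 1: r = r^2 * 3 mod 29 = 1^2 * 3 = 1*3 = 3
  bit 1 = 1: r = r^2 * 3 mod 29 = 3^2 * 3 = 9*3 = 27
  bit 2 = 1: r = r^2 * 3 mod 29 = 27^2 * 3 = 4*3 = 12
  -> B = 12
s = B^a = 12^2 mod 29  (bits of 2 = 10)
  bit 0 = 1: r = r^2 * 12 mod 29 = 1^2 * 12 = 1*12 = 12
  bit 1 = 0: r = r^2 mod 29 = 12^2 = 28
  -> s = B^a = 28

Answer: 9 12 28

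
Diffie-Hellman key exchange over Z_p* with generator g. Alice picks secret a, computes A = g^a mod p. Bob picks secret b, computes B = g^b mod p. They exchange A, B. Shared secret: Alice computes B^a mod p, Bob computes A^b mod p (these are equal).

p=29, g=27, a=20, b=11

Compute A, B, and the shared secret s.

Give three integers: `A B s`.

A = 27^20 mod 29  (bits of 20 = 10100)
  bit 0 = 1: r = r^2 * 27 mod 29 = 1^2 * 27 = 1*27 = 27
  bit 1 = 0: r = r^2 mod 29 = 27^2 = 4
  bit 2 = 1: r = r^2 * 27 mod 29 = 4^2 * 27 = 16*27 = 26
  bit 3 = 0: r = r^2 mod 29 = 26^2 = 9
  bit 4 = 0: r = r^2 mod 29 = 9^2 = 23
  -> A = 23
B = 27^11 mod 29  (bits of 11 = 1011)
  bit 0 = 1: r = r^2 * 27 mod 29 = 1^2 * 27 = 1*27 = 27
  bit 1 = 0: r = r^2 mod 29 = 27^2 = 4
  bit 2 = 1: r = r^2 * 27 mod 29 = 4^2 * 27 = 16*27 = 26
  bit 3 = 1: r = r^2 * 27 mod 29 = 26^2 * 27 = 9*27 = 11
  -> B = 11
s = B^a = 11^20 mod 29  (bits of 20 = 10100)
  bit 0 = 1: r = r^2 * 11 mod 29 = 1^2 * 11 = 1*11 = 11
  bit 1 = 0: r = r^2 mod 29 = 11^2 = 5
  bit 2 = 1: r = r^2 * 11 mod 29 = 5^2 * 11 = 25*11 = 14
  bit 3 = 0: r = r^2 mod 29 = 14^2 = 22
  bit 4 = 0: r = r^2 mod 29 = 22^2 = 20
  -> s = B^a = 20

Answer: 23 11 20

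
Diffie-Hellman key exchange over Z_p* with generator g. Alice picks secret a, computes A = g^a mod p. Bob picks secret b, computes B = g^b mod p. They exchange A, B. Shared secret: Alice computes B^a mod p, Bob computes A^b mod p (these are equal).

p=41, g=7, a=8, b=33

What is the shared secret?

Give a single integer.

Answer: 18

Derivation:
A = 7^8 mod 41  (bits of 8 = 1000)
  bit 0 = 1: r = r^2 * 7 mod 41 = 1^2 * 7 = 1*7 = 7
  bit 1 = 0: r = r^2 mod 41 = 7^2 = 8
  bit 2 = 0: r = r^2 mod 41 = 8^2 = 23
  bit 3 = 0: r = r^2 mod 41 = 23^2 = 37
  -> A = 37
B = 7^33 mod 41  (bits of 33 = 100001)
  bit 0 = 1: r = r^2 * 7 mod 41 = 1^2 * 7 = 1*7 = 7
  bit 1 = 0: r = r^2 mod 41 = 7^2 = 8
  bit 2 = 0: r = r^2 mod 41 = 8^2 = 23
  bit 3 = 0: r = r^2 mod 41 = 23^2 = 37
  bit 4 = 0: r = r^2 mod 41 = 37^2 = 16
  bit 5 = 1: r = r^2 * 7 mod 41 = 16^2 * 7 = 10*7 = 29
  -> B = 29
s = B^a = 29^8 mod 41  (bits of 8 = 1000)
  bit 0 = 1: r = r^2 * 29 mod 41 = 1^2 * 29 = 1*29 = 29
  bit 1 = 0: r = r^2 mod 41 = 29^2 = 21
  bit 2 = 0: r = r^2 mod 41 = 21^2 = 31
  bit 3 = 0: r = r^2 mod 41 = 31^2 = 18
  -> s = B^a = 18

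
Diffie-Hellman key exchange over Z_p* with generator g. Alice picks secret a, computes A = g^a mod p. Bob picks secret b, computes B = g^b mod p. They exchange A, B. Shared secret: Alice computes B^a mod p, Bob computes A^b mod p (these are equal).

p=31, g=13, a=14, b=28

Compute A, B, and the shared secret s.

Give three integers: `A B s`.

A = 13^14 mod 31  (bits of 14 = 1110)
  bit 0 = 1: r = r^2 * 13 mod 31 = 1^2 * 13 = 1*13 = 13
  bit 1 = 1: r = r^2 * 13 mod 31 = 13^2 * 13 = 14*13 = 27
  bit 2 = 1: r = r^2 * 13 mod 31 = 27^2 * 13 = 16*13 = 22
  bit 3 = 0: r = r^2 mod 31 = 22^2 = 19
  -> A = 19
B = 13^28 mod 31  (bits of 28 = 11100)
  bit 0 = 1: r = r^2 * 13 mod 31 = 1^2 * 13 = 1*13 = 13
  bit 1 = 1: r = r^2 * 13 mod 31 = 13^2 * 13 = 14*13 = 27
  bit 2 = 1: r = r^2 * 13 mod 31 = 27^2 * 13 = 16*13 = 22
  bit 3 = 0: r = r^2 mod 31 = 22^2 = 19
  bit 4 = 0: r = r^2 mod 31 = 19^2 = 20
  -> B = 20
s = B^a = 20^14 mod 31  (bits of 14 = 1110)
  bit 0 = 1: r = r^2 * 20 mod 31 = 1^2 * 20 = 1*20 = 20
  bit 1 = 1: r = r^2 * 20 mod 31 = 20^2 * 20 = 28*20 = 2
  bit 2 = 1: r = r^2 * 20 mod 31 = 2^2 * 20 = 4*20 = 18
  bit 3 = 0: r = r^2 mod 31 = 18^2 = 14
  -> s = B^a = 14

Answer: 19 20 14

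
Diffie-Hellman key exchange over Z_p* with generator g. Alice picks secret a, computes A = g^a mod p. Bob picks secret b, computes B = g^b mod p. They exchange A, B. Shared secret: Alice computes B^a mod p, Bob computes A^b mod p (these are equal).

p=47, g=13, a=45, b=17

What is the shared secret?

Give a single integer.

A = 13^45 mod 47  (bits of 45 = 101101)
  bit 0 = 1: r = r^2 * 13 mod 47 = 1^2 * 13 = 1*13 = 13
  bit 1 = 0: r = r^2 mod 47 = 13^2 = 28
  bit 2 = 1: r = r^2 * 13 mod 47 = 28^2 * 13 = 32*13 = 40
  bit 3 = 1: r = r^2 * 13 mod 47 = 40^2 * 13 = 2*13 = 26
  bit 4 = 0: r = r^2 mod 47 = 26^2 = 18
  bit 5 = 1: r = r^2 * 13 mod 47 = 18^2 * 13 = 42*13 = 29
  -> A = 29
B = 13^17 mod 47  (bits of 17 = 10001)
  bit 0 = 1: r = r^2 * 13 mod 47 = 1^2 * 13 = 1*13 = 13
  bit 1 = 0: r = r^2 mod 47 = 13^2 = 28
  bit 2 = 0: r = r^2 mod 47 = 28^2 = 32
  bit 3 = 0: r = r^2 mod 47 = 32^2 = 37
  bit 4 = 1: r = r^2 * 13 mod 47 = 37^2 * 13 = 6*13 = 31
  -> B = 31
s = B^a = 31^45 mod 47  (bits of 45 = 101101)
  bit 0 = 1: r = r^2 * 31 mod 47 = 1^2 * 31 = 1*31 = 31
  bit 1 = 0: r = r^2 mod 47 = 31^2 = 21
  bit 2 = 1: r = r^2 * 31 mod 47 = 21^2 * 31 = 18*31 = 41
  bit 3 = 1: r = r^2 * 31 mod 47 = 41^2 * 31 = 36*31 = 35
  bit 4 = 0: r = r^2 mod 47 = 35^2 = 3
  bit 5 = 1: r = r^2 * 31 mod 47 = 3^2 * 31 = 9*31 = 44
  -> s = B^a = 44

Answer: 44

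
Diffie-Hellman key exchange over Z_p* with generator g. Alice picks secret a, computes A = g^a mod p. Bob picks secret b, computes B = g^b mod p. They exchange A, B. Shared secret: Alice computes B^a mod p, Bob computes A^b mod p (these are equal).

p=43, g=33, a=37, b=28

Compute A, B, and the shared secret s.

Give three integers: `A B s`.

A = 33^37 mod 43  (bits of 37 = 100101)
  bit 0 = 1: r = r^2 * 33 mod 43 = 1^2 * 33 = 1*33 = 33
  bit 1 = 0: r = r^2 mod 43 = 33^2 = 14
  bit 2 = 0: r = r^2 mod 43 = 14^2 = 24
  bit 3 = 1: r = r^2 * 33 mod 43 = 24^2 * 33 = 17*33 = 2
  bit 4 = 0: r = r^2 mod 43 = 2^2 = 4
  bit 5 = 1: r = r^2 * 33 mod 43 = 4^2 * 33 = 16*33 = 12
  -> A = 12
B = 33^28 mod 43  (bits of 28 = 11100)
  bit 0 = 1: r = r^2 * 33 mod 43 = 1^2 * 33 = 1*33 = 33
  bit 1 = 1: r = r^2 * 33 mod 43 = 33^2 * 33 = 14*33 = 32
  bit 2 = 1: r = r^2 * 33 mod 43 = 32^2 * 33 = 35*33 = 37
  bit 3 = 0: r = r^2 mod 43 = 37^2 = 36
  bit 4 = 0: r = r^2 mod 43 = 36^2 = 6
  -> B = 6
s = B^a = 6^37 mod 43  (bits of 37 = 100101)
  bit 0 = 1: r = r^2 * 6 mod 43 = 1^2 * 6 = 1*6 = 6
  bit 1 = 0: r = r^2 mod 43 = 6^2 = 36
  bit 2 = 0: r = r^2 mod 43 = 36^2 = 6
  bit 3 = 1: r = r^2 * 6 mod 43 = 6^2 * 6 = 36*6 = 1
  bit 4 = 0: r = r^2 mod 43 = 1^2 = 1
  bit 5 = 1: r = r^2 * 6 mod 43 = 1^2 * 6 = 1*6 = 6
  -> s = B^a = 6

Answer: 12 6 6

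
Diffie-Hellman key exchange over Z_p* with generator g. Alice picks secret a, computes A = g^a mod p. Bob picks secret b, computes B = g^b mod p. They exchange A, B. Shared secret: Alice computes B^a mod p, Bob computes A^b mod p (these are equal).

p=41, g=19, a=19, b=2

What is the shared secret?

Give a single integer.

Answer: 5

Derivation:
A = 19^19 mod 41  (bits of 19 = 10011)
  bit 0 = 1: r = r^2 * 19 mod 41 = 1^2 * 19 = 1*19 = 19
  bit 1 = 0: r = r^2 mod 41 = 19^2 = 33
  bit 2 = 0: r = r^2 mod 41 = 33^2 = 23
  bit 3 = 1: r = r^2 * 19 mod 41 = 23^2 * 19 = 37*19 = 6
  bit 4 = 1: r = r^2 * 19 mod 41 = 6^2 * 19 = 36*19 = 28
  -> A = 28
B = 19^2 mod 41  (bits of 2 = 10)
  bit 0 = 1: r = r^2 * 19 mod 41 = 1^2 * 19 = 1*19 = 19
  bit 1 = 0: r = r^2 mod 41 = 19^2 = 33
  -> B = 33
s = B^a = 33^19 mod 41  (bits of 19 = 10011)
  bit 0 = 1: r = r^2 * 33 mod 41 = 1^2 * 33 = 1*33 = 33
  bit 1 = 0: r = r^2 mod 41 = 33^2 = 23
  bit 2 = 0: r = r^2 mod 41 = 23^2 = 37
  bit 3 = 1: r = r^2 * 33 mod 41 = 37^2 * 33 = 16*33 = 36
  bit 4 = 1: r = r^2 * 33 mod 41 = 36^2 * 33 = 25*33 = 5
  -> s = B^a = 5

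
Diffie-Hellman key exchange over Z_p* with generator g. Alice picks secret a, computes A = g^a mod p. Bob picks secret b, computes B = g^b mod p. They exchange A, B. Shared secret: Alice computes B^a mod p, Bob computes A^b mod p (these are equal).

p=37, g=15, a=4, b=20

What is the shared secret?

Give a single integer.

Answer: 7

Derivation:
A = 15^4 mod 37  (bits of 4 = 100)
  bit 0 = 1: r = r^2 * 15 mod 37 = 1^2 * 15 = 1*15 = 15
  bit 1 = 0: r = r^2 mod 37 = 15^2 = 3
  bit 2 = 0: r = r^2 mod 37 = 3^2 = 9
  -> A = 9
B = 15^20 mod 37  (bits of 20 = 10100)
  bit 0 = 1: r = r^2 * 15 mod 37 = 1^2 * 15 = 1*15 = 15
  bit 1 = 0: r = r^2 mod 37 = 15^2 = 3
  bit 2 = 1: r = r^2 * 15 mod 37 = 3^2 * 15 = 9*15 = 24
  bit 3 = 0: r = r^2 mod 37 = 24^2 = 21
  bit 4 = 0: r = r^2 mod 37 = 21^2 = 34
  -> B = 34
s = B^a = 34^4 mod 37  (bits of 4 = 100)
  bit 0 = 1: r = r^2 * 34 mod 37 = 1^2 * 34 = 1*34 = 34
  bit 1 = 0: r = r^2 mod 37 = 34^2 = 9
  bit 2 = 0: r = r^2 mod 37 = 9^2 = 7
  -> s = B^a = 7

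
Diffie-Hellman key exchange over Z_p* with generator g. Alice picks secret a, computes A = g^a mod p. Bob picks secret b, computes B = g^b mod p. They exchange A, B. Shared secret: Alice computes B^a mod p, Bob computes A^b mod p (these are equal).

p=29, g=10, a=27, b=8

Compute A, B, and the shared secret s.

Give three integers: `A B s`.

Answer: 3 25 7

Derivation:
A = 10^27 mod 29  (bits of 27 = 11011)
  bit 0 = 1: r = r^2 * 10 mod 29 = 1^2 * 10 = 1*10 = 10
  bit 1 = 1: r = r^2 * 10 mod 29 = 10^2 * 10 = 13*10 = 14
  bit 2 = 0: r = r^2 mod 29 = 14^2 = 22
  bit 3 = 1: r = r^2 * 10 mod 29 = 22^2 * 10 = 20*10 = 26
  bit 4 = 1: r = r^2 * 10 mod 29 = 26^2 * 10 = 9*10 = 3
  -> A = 3
B = 10^8 mod 29  (bits of 8 = 1000)
  bit 0 = 1: r = r^2 * 10 mod 29 = 1^2 * 10 = 1*10 = 10
  bit 1 = 0: r = r^2 mod 29 = 10^2 = 13
  bit 2 = 0: r = r^2 mod 29 = 13^2 = 24
  bit 3 = 0: r = r^2 mod 29 = 24^2 = 25
  -> B = 25
s = B^a = 25^27 mod 29  (bits of 27 = 11011)
  bit 0 = 1: r = r^2 * 25 mod 29 = 1^2 * 25 = 1*25 = 25
  bit 1 = 1: r = r^2 * 25 mod 29 = 25^2 * 25 = 16*25 = 23
  bit 2 = 0: r = r^2 mod 29 = 23^2 = 7
  bit 3 = 1: r = r^2 * 25 mod 29 = 7^2 * 25 = 20*25 = 7
  bit 4 = 1: r = r^2 * 25 mod 29 = 7^2 * 25 = 20*25 = 7
  -> s = B^a = 7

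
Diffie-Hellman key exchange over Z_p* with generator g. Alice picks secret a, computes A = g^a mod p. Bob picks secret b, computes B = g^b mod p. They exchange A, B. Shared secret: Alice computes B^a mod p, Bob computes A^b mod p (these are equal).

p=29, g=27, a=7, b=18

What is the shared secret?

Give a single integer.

Answer: 28

Derivation:
A = 27^7 mod 29  (bits of 7 = 111)
  bit 0 = 1: r = r^2 * 27 mod 29 = 1^2 * 27 = 1*27 = 27
  bit 1 = 1: r = r^2 * 27 mod 29 = 27^2 * 27 = 4*27 = 21
  bit 2 = 1: r = r^2 * 27 mod 29 = 21^2 * 27 = 6*27 = 17
  -> A = 17
B = 27^18 mod 29  (bits of 18 = 10010)
  bit 0 = 1: r = r^2 * 27 mod 29 = 1^2 * 27 = 1*27 = 27
  bit 1 = 0: r = r^2 mod 29 = 27^2 = 4
  bit 2 = 0: r = r^2 mod 29 = 4^2 = 16
  bit 3 = 1: r = r^2 * 27 mod 29 = 16^2 * 27 = 24*27 = 10
  bit 4 = 0: r = r^2 mod 29 = 10^2 = 13
  -> B = 13
s = B^a = 13^7 mod 29  (bits of 7 = 111)
  bit 0 = 1: r = r^2 * 13 mod 29 = 1^2 * 13 = 1*13 = 13
  bit 1 = 1: r = r^2 * 13 mod 29 = 13^2 * 13 = 24*13 = 22
  bit 2 = 1: r = r^2 * 13 mod 29 = 22^2 * 13 = 20*13 = 28
  -> s = B^a = 28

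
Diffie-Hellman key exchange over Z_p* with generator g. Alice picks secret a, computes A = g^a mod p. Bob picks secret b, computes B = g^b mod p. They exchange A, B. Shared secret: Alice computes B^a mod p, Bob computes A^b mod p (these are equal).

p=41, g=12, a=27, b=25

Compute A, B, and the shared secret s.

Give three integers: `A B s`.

A = 12^27 mod 41  (bits of 27 = 11011)
  bit 0 = 1: r = r^2 * 12 mod 41 = 1^2 * 12 = 1*12 = 12
  bit 1 = 1: r = r^2 * 12 mod 41 = 12^2 * 12 = 21*12 = 6
  bit 2 = 0: r = r^2 mod 41 = 6^2 = 36
  bit 3 = 1: r = r^2 * 12 mod 41 = 36^2 * 12 = 25*12 = 13
  bit 4 = 1: r = r^2 * 12 mod 41 = 13^2 * 12 = 5*12 = 19
  -> A = 19
B = 12^25 mod 41  (bits of 25 = 11001)
  bit 0 = 1: r = r^2 * 12 mod 41 = 1^2 * 12 = 1*12 = 12
  bit 1 = 1: r = r^2 * 12 mod 41 = 12^2 * 12 = 21*12 = 6
  bit 2 = 0: r = r^2 mod 41 = 6^2 = 36
  bit 3 = 0: r = r^2 mod 41 = 36^2 = 25
  bit 4 = 1: r = r^2 * 12 mod 41 = 25^2 * 12 = 10*12 = 38
  -> B = 38
s = B^a = 38^27 mod 41  (bits of 27 = 11011)
  bit 0 = 1: r = r^2 * 38 mod 41 = 1^2 * 38 = 1*38 = 38
  bit 1 = 1: r = r^2 * 38 mod 41 = 38^2 * 38 = 9*38 = 14
  bit 2 = 0: r = r^2 mod 41 = 14^2 = 32
  bit 3 = 1: r = r^2 * 38 mod 41 = 32^2 * 38 = 40*38 = 3
  bit 4 = 1: r = r^2 * 38 mod 41 = 3^2 * 38 = 9*38 = 14
  -> s = B^a = 14

Answer: 19 38 14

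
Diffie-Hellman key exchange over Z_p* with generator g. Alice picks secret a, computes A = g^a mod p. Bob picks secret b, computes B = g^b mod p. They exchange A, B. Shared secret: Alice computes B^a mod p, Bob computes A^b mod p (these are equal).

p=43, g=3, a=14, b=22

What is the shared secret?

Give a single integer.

A = 3^14 mod 43  (bits of 14 = 1110)
  bit 0 = 1: r = r^2 * 3 mod 43 = 1^2 * 3 = 1*3 = 3
  bit 1 = 1: r = r^2 * 3 mod 43 = 3^2 * 3 = 9*3 = 27
  bit 2 = 1: r = r^2 * 3 mod 43 = 27^2 * 3 = 41*3 = 37
  bit 3 = 0: r = r^2 mod 43 = 37^2 = 36
  -> A = 36
B = 3^22 mod 43  (bits of 22 = 10110)
  bit 0 = 1: r = r^2 * 3 mod 43 = 1^2 * 3 = 1*3 = 3
  bit 1 = 0: r = r^2 mod 43 = 3^2 = 9
  bit 2 = 1: r = r^2 * 3 mod 43 = 9^2 * 3 = 38*3 = 28
  bit 3 = 1: r = r^2 * 3 mod 43 = 28^2 * 3 = 10*3 = 30
  bit 4 = 0: r = r^2 mod 43 = 30^2 = 40
  -> B = 40
s = B^a = 40^14 mod 43  (bits of 14 = 1110)
  bit 0 = 1: r = r^2 * 40 mod 43 = 1^2 * 40 = 1*40 = 40
  bit 1 = 1: r = r^2 * 40 mod 43 = 40^2 * 40 = 9*40 = 16
  bit 2 = 1: r = r^2 * 40 mod 43 = 16^2 * 40 = 41*40 = 6
  bit 3 = 0: r = r^2 mod 43 = 6^2 = 36
  -> s = B^a = 36

Answer: 36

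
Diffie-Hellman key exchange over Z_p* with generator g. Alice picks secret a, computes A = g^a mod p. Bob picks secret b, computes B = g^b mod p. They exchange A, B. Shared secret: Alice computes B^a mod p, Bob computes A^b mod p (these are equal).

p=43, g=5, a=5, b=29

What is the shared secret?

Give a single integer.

Answer: 12

Derivation:
A = 5^5 mod 43  (bits of 5 = 101)
  bit 0 = 1: r = r^2 * 5 mod 43 = 1^2 * 5 = 1*5 = 5
  bit 1 = 0: r = r^2 mod 43 = 5^2 = 25
  bit 2 = 1: r = r^2 * 5 mod 43 = 25^2 * 5 = 23*5 = 29
  -> A = 29
B = 5^29 mod 43  (bits of 29 = 11101)
  bit 0 = 1: r = r^2 * 5 mod 43 = 1^2 * 5 = 1*5 = 5
  bit 1 = 1: r = r^2 * 5 mod 43 = 5^2 * 5 = 25*5 = 39
  bit 2 = 1: r = r^2 * 5 mod 43 = 39^2 * 5 = 16*5 = 37
  bit 3 = 0: r = r^2 mod 43 = 37^2 = 36
  bit 4 = 1: r = r^2 * 5 mod 43 = 36^2 * 5 = 6*5 = 30
  -> B = 30
s = B^a = 30^5 mod 43  (bits of 5 = 101)
  bit 0 = 1: r = r^2 * 30 mod 43 = 1^2 * 30 = 1*30 = 30
  bit 1 = 0: r = r^2 mod 43 = 30^2 = 40
  bit 2 = 1: r = r^2 * 30 mod 43 = 40^2 * 30 = 9*30 = 12
  -> s = B^a = 12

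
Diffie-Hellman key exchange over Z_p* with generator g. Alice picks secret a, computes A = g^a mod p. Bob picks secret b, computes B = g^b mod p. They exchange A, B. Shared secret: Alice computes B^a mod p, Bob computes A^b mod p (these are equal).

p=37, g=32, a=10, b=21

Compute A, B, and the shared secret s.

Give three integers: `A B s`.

Answer: 30 14 27

Derivation:
A = 32^10 mod 37  (bits of 10 = 1010)
  bit 0 = 1: r = r^2 * 32 mod 37 = 1^2 * 32 = 1*32 = 32
  bit 1 = 0: r = r^2 mod 37 = 32^2 = 25
  bit 2 = 1: r = r^2 * 32 mod 37 = 25^2 * 32 = 33*32 = 20
  bit 3 = 0: r = r^2 mod 37 = 20^2 = 30
  -> A = 30
B = 32^21 mod 37  (bits of 21 = 10101)
  bit 0 = 1: r = r^2 * 32 mod 37 = 1^2 * 32 = 1*32 = 32
  bit 1 = 0: r = r^2 mod 37 = 32^2 = 25
  bit 2 = 1: r = r^2 * 32 mod 37 = 25^2 * 32 = 33*32 = 20
  bit 3 = 0: r = r^2 mod 37 = 20^2 = 30
  bit 4 = 1: r = r^2 * 32 mod 37 = 30^2 * 32 = 12*32 = 14
  -> B = 14
s = B^a = 14^10 mod 37  (bits of 10 = 1010)
  bit 0 = 1: r = r^2 * 14 mod 37 = 1^2 * 14 = 1*14 = 14
  bit 1 = 0: r = r^2 mod 37 = 14^2 = 11
  bit 2 = 1: r = r^2 * 14 mod 37 = 11^2 * 14 = 10*14 = 29
  bit 3 = 0: r = r^2 mod 37 = 29^2 = 27
  -> s = B^a = 27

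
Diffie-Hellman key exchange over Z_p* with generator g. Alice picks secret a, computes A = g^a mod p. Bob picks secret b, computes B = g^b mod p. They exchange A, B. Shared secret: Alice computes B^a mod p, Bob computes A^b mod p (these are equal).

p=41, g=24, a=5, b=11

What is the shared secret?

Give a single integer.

Answer: 38

Derivation:
A = 24^5 mod 41  (bits of 5 = 101)
  bit 0 = 1: r = r^2 * 24 mod 41 = 1^2 * 24 = 1*24 = 24
  bit 1 = 0: r = r^2 mod 41 = 24^2 = 2
  bit 2 = 1: r = r^2 * 24 mod 41 = 2^2 * 24 = 4*24 = 14
  -> A = 14
B = 24^11 mod 41  (bits of 11 = 1011)
  bit 0 = 1: r = r^2 * 24 mod 41 = 1^2 * 24 = 1*24 = 24
  bit 1 = 0: r = r^2 mod 41 = 24^2 = 2
  bit 2 = 1: r = r^2 * 24 mod 41 = 2^2 * 24 = 4*24 = 14
  bit 3 = 1: r = r^2 * 24 mod 41 = 14^2 * 24 = 32*24 = 30
  -> B = 30
s = B^a = 30^5 mod 41  (bits of 5 = 101)
  bit 0 = 1: r = r^2 * 30 mod 41 = 1^2 * 30 = 1*30 = 30
  bit 1 = 0: r = r^2 mod 41 = 30^2 = 39
  bit 2 = 1: r = r^2 * 30 mod 41 = 39^2 * 30 = 4*30 = 38
  -> s = B^a = 38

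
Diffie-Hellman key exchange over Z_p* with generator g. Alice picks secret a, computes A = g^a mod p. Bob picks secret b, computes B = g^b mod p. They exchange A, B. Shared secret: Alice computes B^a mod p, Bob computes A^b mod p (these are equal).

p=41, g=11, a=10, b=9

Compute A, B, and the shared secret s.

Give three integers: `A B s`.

Answer: 9 12 9

Derivation:
A = 11^10 mod 41  (bits of 10 = 1010)
  bit 0 = 1: r = r^2 * 11 mod 41 = 1^2 * 11 = 1*11 = 11
  bit 1 = 0: r = r^2 mod 41 = 11^2 = 39
  bit 2 = 1: r = r^2 * 11 mod 41 = 39^2 * 11 = 4*11 = 3
  bit 3 = 0: r = r^2 mod 41 = 3^2 = 9
  -> A = 9
B = 11^9 mod 41  (bits of 9 = 1001)
  bit 0 = 1: r = r^2 * 11 mod 41 = 1^2 * 11 = 1*11 = 11
  bit 1 = 0: r = r^2 mod 41 = 11^2 = 39
  bit 2 = 0: r = r^2 mod 41 = 39^2 = 4
  bit 3 = 1: r = r^2 * 11 mod 41 = 4^2 * 11 = 16*11 = 12
  -> B = 12
s = B^a = 12^10 mod 41  (bits of 10 = 1010)
  bit 0 = 1: r = r^2 * 12 mod 41 = 1^2 * 12 = 1*12 = 12
  bit 1 = 0: r = r^2 mod 41 = 12^2 = 21
  bit 2 = 1: r = r^2 * 12 mod 41 = 21^2 * 12 = 31*12 = 3
  bit 3 = 0: r = r^2 mod 41 = 3^2 = 9
  -> s = B^a = 9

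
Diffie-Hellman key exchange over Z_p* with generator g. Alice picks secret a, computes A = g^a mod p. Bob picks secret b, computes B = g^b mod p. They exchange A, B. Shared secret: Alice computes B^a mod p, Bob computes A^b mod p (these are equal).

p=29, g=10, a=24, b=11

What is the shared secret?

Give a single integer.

Answer: 20

Derivation:
A = 10^24 mod 29  (bits of 24 = 11000)
  bit 0 = 1: r = r^2 * 10 mod 29 = 1^2 * 10 = 1*10 = 10
  bit 1 = 1: r = r^2 * 10 mod 29 = 10^2 * 10 = 13*10 = 14
  bit 2 = 0: r = r^2 mod 29 = 14^2 = 22
  bit 3 = 0: r = r^2 mod 29 = 22^2 = 20
  bit 4 = 0: r = r^2 mod 29 = 20^2 = 23
  -> A = 23
B = 10^11 mod 29  (bits of 11 = 1011)
  bit 0 = 1: r = r^2 * 10 mod 29 = 1^2 * 10 = 1*10 = 10
  bit 1 = 0: r = r^2 mod 29 = 10^2 = 13
  bit 2 = 1: r = r^2 * 10 mod 29 = 13^2 * 10 = 24*10 = 8
  bit 3 = 1: r = r^2 * 10 mod 29 = 8^2 * 10 = 6*10 = 2
  -> B = 2
s = B^a = 2^24 mod 29  (bits of 24 = 11000)
  bit 0 = 1: r = r^2 * 2 mod 29 = 1^2 * 2 = 1*2 = 2
  bit 1 = 1: r = r^2 * 2 mod 29 = 2^2 * 2 = 4*2 = 8
  bit 2 = 0: r = r^2 mod 29 = 8^2 = 6
  bit 3 = 0: r = r^2 mod 29 = 6^2 = 7
  bit 4 = 0: r = r^2 mod 29 = 7^2 = 20
  -> s = B^a = 20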